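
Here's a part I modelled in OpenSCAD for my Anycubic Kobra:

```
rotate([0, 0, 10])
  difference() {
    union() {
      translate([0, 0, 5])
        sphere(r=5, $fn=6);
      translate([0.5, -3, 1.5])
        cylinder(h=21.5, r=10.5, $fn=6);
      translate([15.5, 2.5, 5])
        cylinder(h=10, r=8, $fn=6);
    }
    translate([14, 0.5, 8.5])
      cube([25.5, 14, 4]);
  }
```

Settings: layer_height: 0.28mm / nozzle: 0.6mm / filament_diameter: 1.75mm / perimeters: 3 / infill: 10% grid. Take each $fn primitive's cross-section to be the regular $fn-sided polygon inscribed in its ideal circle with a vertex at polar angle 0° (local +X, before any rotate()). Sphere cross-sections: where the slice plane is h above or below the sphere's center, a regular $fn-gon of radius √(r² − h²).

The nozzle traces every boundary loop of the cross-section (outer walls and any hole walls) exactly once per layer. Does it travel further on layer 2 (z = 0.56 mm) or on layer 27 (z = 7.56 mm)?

Layer 2 (z = 0.56): the r=5 sphere contributes a regular 6-gon of circumradius √(5²−4.44²) = 2.299 (perimeter = 2·6·2.299·sin(180°/6) = 13.80 mm); the cylinder at (0.5, -3) is absent (z outside [1.5, 23]); the cylinder at (15.5, 2.5) does not reach this height (z outside [5, 15]); Taking the union: only the r=5 sphere is present, so the union is just that shape — boundary = 13.80 mm; the cube at (14, 0.5) does not reach this height (z outside [8.5, 12.5]); Taking the first minus the rest: none of the subtracted shapes is present at this height, so that combined region is unchanged — boundary = 13.80 mm; (whole slice rotated 10° about Z — lengths, areas and connectivity unchanged). So its perimeter = 13.80 mm. Layer 27 (z = 7.56): the r=5 sphere slices to a regular 6-gon of circumradius 4.295 (√(r²−h²) with h=2.56 from center) (perimeter = 2·6·4.295·sin(180°/6) = 25.77 mm); the r=10.5 cylinder at (0.5, -3) gives a regular 6-gon of circumradius 10.5 (constant along its height) (perimeter = 2·6·10.500·sin(180°/6) = 63.00 mm); the r=8 cylinder at (15.5, 2.5) gives a regular 6-gon of circumradius 8 (constant along its height) (perimeter = 2·6·8.000·sin(180°/6) = 48.00 mm); Merging all regions: the regions partially overlap (shared area 49.80 mm²), so the edge portions inside another operand are dropped and the merged outline is re-measured after clipping — boundary = 97.00 mm; the cube at (14, 0.5) is absent (z outside [8.5, 12.5]); Subtracting the remaining from the first: none of the subtracted shapes is present at this height, so that combined region is unchanged — boundary = 97.00 mm; (rotated 10° about Z; rotation is an isometry so areas/perimeters/island counts are preserved). So its perimeter = 97.00 mm. Layer 27 is larger (97.00 vs 13.80 mm).

layer 27 (z = 7.56 mm)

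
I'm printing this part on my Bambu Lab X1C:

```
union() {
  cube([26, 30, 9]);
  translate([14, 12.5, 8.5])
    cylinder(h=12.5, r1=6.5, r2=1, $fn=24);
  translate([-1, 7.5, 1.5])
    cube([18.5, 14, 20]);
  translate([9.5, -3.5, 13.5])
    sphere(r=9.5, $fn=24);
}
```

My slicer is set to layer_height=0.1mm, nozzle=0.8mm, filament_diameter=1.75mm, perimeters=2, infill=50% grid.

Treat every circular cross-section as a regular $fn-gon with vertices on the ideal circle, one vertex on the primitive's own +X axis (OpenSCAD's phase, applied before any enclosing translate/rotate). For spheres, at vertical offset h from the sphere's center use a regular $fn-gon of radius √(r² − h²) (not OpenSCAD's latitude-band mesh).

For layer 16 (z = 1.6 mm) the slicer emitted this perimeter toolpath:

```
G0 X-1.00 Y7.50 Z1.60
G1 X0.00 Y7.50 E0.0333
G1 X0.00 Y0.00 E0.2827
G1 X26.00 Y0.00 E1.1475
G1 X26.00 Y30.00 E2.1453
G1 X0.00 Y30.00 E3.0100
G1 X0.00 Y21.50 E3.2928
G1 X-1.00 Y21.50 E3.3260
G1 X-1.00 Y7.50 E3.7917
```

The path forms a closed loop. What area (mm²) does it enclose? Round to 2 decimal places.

Apply the shoelace formula to the sequence of (X, Y) vertices; enclosed area = 794.00 mm².

794.00 mm²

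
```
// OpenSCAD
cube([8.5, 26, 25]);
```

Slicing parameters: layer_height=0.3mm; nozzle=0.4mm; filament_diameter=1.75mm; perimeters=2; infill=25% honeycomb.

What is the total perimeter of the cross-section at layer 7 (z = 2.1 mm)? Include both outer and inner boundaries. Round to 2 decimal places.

At z = 2.1 mm: the cube is present — its section is the full 8.5×26 rectangle (perimeter 69.00 mm). Overall, the cross-section is a single solid region. Total boundary length (outer) = 69.00 mm.

69.00 mm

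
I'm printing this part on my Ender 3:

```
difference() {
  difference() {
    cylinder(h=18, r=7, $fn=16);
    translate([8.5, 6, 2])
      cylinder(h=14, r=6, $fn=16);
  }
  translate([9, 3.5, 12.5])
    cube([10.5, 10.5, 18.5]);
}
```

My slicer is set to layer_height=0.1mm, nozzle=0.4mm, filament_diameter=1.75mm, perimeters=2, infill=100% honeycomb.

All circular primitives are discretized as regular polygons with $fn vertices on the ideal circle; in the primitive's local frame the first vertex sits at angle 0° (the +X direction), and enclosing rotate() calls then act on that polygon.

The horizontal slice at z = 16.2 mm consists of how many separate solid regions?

1

At z = 16.2 mm: the cylinder: section is a regular 16-gon, circumradius r=7; the cylinder at (8.5, 6) is absent (z outside [2, 16]); Subtracting the remaining from the first: none of the subtracted shapes is present at this height, so the r=7 cylinder is unchanged — 1 connected region; the 10.5×10.5 cube at (9, 3.5) contributes its full rectangle; Subtracting the remaining from the first: starting from the result so far, the 10.5×10.5 cube at (9, 3.5) misses the remaining region (no effect) — 1 connected region. The result has 1 disconnected region.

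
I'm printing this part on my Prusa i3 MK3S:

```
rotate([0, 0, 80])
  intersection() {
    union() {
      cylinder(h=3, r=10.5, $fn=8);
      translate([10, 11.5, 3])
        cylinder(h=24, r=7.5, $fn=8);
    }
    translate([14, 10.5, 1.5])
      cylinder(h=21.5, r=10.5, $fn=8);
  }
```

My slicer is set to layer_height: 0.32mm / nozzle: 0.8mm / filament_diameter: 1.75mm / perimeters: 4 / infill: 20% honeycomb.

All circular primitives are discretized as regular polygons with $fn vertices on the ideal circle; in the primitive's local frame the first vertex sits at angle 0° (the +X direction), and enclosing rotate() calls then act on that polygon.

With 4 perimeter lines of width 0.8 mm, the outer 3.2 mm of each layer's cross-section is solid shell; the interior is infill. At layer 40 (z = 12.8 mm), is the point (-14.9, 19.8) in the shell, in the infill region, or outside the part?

outside

At z = 12.8 mm: the cylinder is not intersected at this z (z outside [0, 3]); the cylinder at (10, 11.5): section is a regular 8-gon, circumradius r=7.5; Taking the union: only the r=7.5 cylinder at (10, 11.5) is present, so the union is just that shape — 1 connected region; the r=10.5 cylinder at (14, 10.5) contributes a regular 8-gon of circumradius 10.5; After intersecting: the r=10.5 cylinder at (14, 10.5) partially overlaps that combined region; clipping to the common part keeps 147.49 mm² — 1 connected region; (rotated 80° about Z; rotation is an isometry so areas/perimeters/island counts are preserved). Overall, the cross-section is a single solid region. Undo the 80° rotation: the query point maps to (16.912, 18.112) in the un-rotated model frame. The nearest boundary edge runs (10.00, 19.00)→(15.30, 16.80); distance from the point to it = 2.07 mm. The point is not inside any of the regions above, so it lies outside the cross-section (2.07 mm from the nearest boundary).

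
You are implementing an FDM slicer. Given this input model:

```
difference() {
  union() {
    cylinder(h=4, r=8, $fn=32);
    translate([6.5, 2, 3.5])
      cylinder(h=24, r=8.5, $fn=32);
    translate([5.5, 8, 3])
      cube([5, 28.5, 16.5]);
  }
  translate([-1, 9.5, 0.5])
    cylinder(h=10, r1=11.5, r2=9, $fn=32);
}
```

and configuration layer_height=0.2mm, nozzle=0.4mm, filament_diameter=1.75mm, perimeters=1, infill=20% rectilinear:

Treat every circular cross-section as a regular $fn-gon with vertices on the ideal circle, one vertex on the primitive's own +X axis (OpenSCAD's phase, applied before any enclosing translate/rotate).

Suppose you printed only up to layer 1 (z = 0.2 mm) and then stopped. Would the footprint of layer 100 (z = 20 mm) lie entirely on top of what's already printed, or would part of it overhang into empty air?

part overhangs

Compare the two slices. At z = 0.2: the r=8 cylinder contributes a regular 32-gon of circumradius 8 (area = (32/2)·8.000²·sin(360°/32) = 199.77 mm²); the cylinder at (6.5, 2) is absent (z outside [3.5, 27.5]); the cube at (5.5, 8) is not intersected at this z (z outside [3, 19.5]); Combining (union): only the r=8 cylinder is present, so the union is just that shape — area = 199.77 mm²; the cone at (-1, 9.5) is absent (z outside [0.5, 10.5]); After the difference (first − rest): none of the subtracted shapes is present at this height, so that combined region is unchanged — area = 199.77 mm². At z = 20: the cylinder is absent (z outside [0, 4]); the r=8.5 cylinder at (6.5, 2) gives a regular 32-gon of circumradius 8.5 (constant along its height) (area = (32/2)·8.500²·sin(360°/32) = 225.52 mm²); the cube at (5.5, 8) does not reach this height (z outside [3, 19.5]); Merging all regions: only the r=8.5 cylinder at (6.5, 2) is present, so the union is just that shape — area = 225.52 mm²; the cone at (-1, 9.5) is not intersected at this z (z outside [0.5, 10.5]); Subtracting the remaining from the first: none of the subtracted shapes is present at this height, so the result so far is unchanged — area = 225.52 mm². Checking containment: at z = 20 the cross-section extends beyond the z = 0.2 cross-section by about 121.79 mm².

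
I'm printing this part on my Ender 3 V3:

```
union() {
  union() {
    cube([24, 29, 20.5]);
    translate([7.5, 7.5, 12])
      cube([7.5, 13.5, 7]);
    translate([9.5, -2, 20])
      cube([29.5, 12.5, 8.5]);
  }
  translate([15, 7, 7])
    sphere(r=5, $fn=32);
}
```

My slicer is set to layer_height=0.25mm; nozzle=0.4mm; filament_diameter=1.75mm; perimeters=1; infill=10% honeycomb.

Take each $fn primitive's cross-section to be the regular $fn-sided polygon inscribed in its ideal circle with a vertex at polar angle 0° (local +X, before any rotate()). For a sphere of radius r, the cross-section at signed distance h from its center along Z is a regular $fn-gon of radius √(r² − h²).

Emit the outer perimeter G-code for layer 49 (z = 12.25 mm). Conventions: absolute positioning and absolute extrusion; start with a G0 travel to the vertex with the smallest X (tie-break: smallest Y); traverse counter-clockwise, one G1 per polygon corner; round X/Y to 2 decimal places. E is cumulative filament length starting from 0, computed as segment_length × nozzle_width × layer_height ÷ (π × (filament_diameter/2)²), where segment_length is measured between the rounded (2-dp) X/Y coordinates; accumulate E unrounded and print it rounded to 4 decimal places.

At z = 12.25 mm: the cube (footprint 24×29) is included at this height; the cube at (7.5, 7.5) (footprint 7.5×13.5) is included at this height; the cube at (9.5, -2) is not intersected at this z (z outside [20, 28.5]); Combining (union): the 7.5×13.5 cube at (7.5, 7.5) lies entirely inside the 24×29 cube, so the union is just the 24×29 cube — 1 connected region; the sphere at (15, 7) does not reach this height (|z−center|=5.250 > r=5); Taking the union: only that combined region is present, so the union is just that shape — 1 connected region. The outline is a single polygon with 4 vertices. Extrusion per mm of travel: 0.4 × 0.25 / (π × 0.875²) = 0.041575. Accumulating E over each segment gives final E = 4.4070.

G0 X0.00 Y0.00 Z12.25
G1 X24.00 Y0.00 E0.9978
G1 X24.00 Y29.00 E2.2035
G1 X0.00 Y29.00 E3.2013
G1 X0.00 Y0.00 E4.4070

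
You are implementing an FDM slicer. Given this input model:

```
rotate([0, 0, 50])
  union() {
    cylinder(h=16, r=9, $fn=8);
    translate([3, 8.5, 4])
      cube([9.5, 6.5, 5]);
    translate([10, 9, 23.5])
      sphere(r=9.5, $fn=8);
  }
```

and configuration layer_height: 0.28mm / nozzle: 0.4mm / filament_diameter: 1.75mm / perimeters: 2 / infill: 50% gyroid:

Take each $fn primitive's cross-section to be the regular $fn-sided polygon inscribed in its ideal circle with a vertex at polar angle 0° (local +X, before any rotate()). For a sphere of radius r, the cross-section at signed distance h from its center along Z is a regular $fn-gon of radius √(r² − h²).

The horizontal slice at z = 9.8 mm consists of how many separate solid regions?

At z = 9.8 mm: the r=9 cylinder contributes a regular 8-gon of circumradius 9; the cube at (3, 8.5) is not intersected at this z (z outside [4, 9]); the sphere at (10, 9) is not intersected at this z (|z−center|=13.700 > r=9.5); Combining (union): only the r=9 cylinder is present, so the union is just that shape — 1 connected region; (whole slice rotated 50° about Z — lengths, areas and connectivity unchanged). The result has 1 disconnected region.

1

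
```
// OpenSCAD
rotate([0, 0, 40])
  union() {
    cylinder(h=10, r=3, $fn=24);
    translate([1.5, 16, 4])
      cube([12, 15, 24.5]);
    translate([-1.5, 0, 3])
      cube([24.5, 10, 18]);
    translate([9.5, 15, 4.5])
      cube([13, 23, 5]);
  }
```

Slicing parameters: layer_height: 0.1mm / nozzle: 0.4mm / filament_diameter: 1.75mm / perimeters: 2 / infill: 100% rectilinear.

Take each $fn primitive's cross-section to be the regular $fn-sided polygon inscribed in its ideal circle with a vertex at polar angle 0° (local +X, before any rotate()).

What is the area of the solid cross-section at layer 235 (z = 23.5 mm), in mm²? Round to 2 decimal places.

180.00 mm²

At z = 23.5 mm: the cylinder is absent (z outside [0, 10]); the cube at (1.5, 16) (footprint 12×15) is included at this height (area 180.00 mm²); the cube at (-1.5, 0) is absent (z outside [3, 21]); the cube at (9.5, 15) does not reach this height (z outside [4.5, 9.5]); Taking the union: only the 12×15 cube at (1.5, 16) is present, so the union is just that shape — area = 180.00 mm²; (rotated 40° about Z; rotation is an isometry so areas/perimeters/island counts are preserved). Overall, the cross-section is a single solid region. Net area = 180.00 mm².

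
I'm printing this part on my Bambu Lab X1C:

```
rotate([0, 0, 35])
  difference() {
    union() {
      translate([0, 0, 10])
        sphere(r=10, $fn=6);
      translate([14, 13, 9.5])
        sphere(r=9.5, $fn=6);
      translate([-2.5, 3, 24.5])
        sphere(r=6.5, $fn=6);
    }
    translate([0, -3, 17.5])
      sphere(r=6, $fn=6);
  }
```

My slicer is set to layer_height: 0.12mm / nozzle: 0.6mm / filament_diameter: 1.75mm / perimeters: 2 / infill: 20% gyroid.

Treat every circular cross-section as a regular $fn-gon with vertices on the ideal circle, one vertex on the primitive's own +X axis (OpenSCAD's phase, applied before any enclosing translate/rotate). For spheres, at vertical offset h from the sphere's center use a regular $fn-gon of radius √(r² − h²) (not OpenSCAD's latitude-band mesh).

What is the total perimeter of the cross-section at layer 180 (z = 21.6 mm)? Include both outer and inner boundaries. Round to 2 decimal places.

At z = 21.6 mm: the sphere is absent (|z−center|=11.600 > r=10); the sphere at (14, 13) does not reach this height (|z−center|=12.100 > r=9.5); the r=6.5 sphere at (-2.5, 3) contributes a regular 6-gon of circumradius √(6.5²−2.9²) = 5.817 (perimeter = 2·6·5.817·sin(180°/6) = 34.90 mm); Merging all regions: only the r=6.5 sphere at (-2.5, 3) is present, so the union is just that shape — boundary = 34.90 mm; the sphere at (0, -3): section is a regular 6-gon, circumradius = √(r²−h²) = √(6²−4.1²) = 4.381 (perimeter = 2·6·4.381·sin(180°/6) = 26.28 mm); Subtracting the remaining from the first: starting from that combined region, the r=6 sphere at (0, -3) partially overlaps it — only the 11.99 mm² overlap (of its 49.86 mm²) is removed, clipping the outline — boundary = 34.90 mm; (whole slice rotated 35° about Z — lengths, areas and connectivity unchanged). Overall, the cross-section is a single solid region. Total boundary length (outer) = 34.90 mm.

34.90 mm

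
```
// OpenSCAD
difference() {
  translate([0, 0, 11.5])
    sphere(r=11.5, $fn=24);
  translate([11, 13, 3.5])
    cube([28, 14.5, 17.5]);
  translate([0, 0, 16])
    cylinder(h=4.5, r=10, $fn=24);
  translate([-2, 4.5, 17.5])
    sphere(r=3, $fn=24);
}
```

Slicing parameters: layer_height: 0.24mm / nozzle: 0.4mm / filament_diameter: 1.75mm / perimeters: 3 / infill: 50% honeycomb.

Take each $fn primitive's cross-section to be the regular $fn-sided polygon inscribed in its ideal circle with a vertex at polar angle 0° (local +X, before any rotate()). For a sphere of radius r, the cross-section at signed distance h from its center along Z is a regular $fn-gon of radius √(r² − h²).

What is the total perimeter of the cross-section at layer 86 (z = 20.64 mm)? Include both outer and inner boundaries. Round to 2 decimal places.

43.73 mm

At z = 20.64 mm: the r=11.5 sphere slices to a regular 24-gon of circumradius 6.979 (√(r²−h²) with h=9.14 from center) (perimeter = 2·24·6.979·sin(180°/24) = 43.73 mm); the 28×14.5 cube at (11, 13) contributes its full rectangle (perimeter 85.00 mm); the cylinder does not reach this height (z outside [16, 20.5]); the sphere at (-2, 4.5) is absent (|z−center|=3.140 > r=3); After the difference (first − rest): starting from the r=11.5 sphere, the 28×14.5 cube at (11, 13) misses the remaining region (no effect) — boundary = 43.73 mm. Overall, the cross-section is a single solid region. Total boundary length (outer) = 43.73 mm.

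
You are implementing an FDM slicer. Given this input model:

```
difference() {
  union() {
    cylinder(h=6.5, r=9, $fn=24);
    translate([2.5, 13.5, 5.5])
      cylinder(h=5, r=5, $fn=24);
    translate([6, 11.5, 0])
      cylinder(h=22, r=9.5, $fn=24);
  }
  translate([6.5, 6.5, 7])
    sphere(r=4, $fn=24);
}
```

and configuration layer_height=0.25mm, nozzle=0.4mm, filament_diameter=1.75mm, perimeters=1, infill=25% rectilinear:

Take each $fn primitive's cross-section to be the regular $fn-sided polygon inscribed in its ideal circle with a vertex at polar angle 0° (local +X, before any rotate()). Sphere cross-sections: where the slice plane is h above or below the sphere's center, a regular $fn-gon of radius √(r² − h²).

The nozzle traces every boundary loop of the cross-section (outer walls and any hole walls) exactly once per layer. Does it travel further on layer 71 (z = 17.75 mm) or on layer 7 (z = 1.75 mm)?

layer 7 (z = 1.75 mm)

Layer 71 (z = 17.75): the cylinder is not intersected at this z (z outside [0, 6.5]); the cylinder at (2.5, 13.5) is absent (z outside [5.5, 10.5]); the cylinder at (6, 11.5): section is a regular 24-gon, circumradius r=9.5 (perimeter = 2·24·9.500·sin(180°/24) = 59.52 mm); Taking the union: only the r=9.5 cylinder at (6, 11.5) is present, so the union is just that shape — boundary = 59.52 mm; the sphere at (6.5, 6.5) is not intersected at this z (|z−center|=10.750 > r=4); Subtracting the remaining from the first: none of the subtracted shapes is present at this height, so that combined region is unchanged — boundary = 59.52 mm. So its perimeter = 59.52 mm. Layer 7 (z = 1.75): the r=9 cylinder gives a regular 24-gon of circumradius 9 (constant along its height) (perimeter = 2·24·9.000·sin(180°/24) = 56.39 mm); the cylinder at (2.5, 13.5) does not reach this height (z outside [5.5, 10.5]); the r=9.5 cylinder at (6, 11.5) contributes a regular 24-gon of circumradius 9.5 (perimeter = 2·24·9.500·sin(180°/24) = 59.52 mm); Combining (union): the regions partially overlap (shared area 48.72 mm²), so the edge portions inside another operand are dropped and the merged outline is re-measured after clipping — boundary = 86.79 mm; the sphere at (6.5, 6.5) is not intersected at this z (|z−center|=5.250 > r=4); After the difference (first − rest): none of the subtracted shapes is present at this height, so that combined region is unchanged — boundary = 86.79 mm. So its perimeter = 86.79 mm. Layer 7 is larger (86.79 vs 59.52 mm).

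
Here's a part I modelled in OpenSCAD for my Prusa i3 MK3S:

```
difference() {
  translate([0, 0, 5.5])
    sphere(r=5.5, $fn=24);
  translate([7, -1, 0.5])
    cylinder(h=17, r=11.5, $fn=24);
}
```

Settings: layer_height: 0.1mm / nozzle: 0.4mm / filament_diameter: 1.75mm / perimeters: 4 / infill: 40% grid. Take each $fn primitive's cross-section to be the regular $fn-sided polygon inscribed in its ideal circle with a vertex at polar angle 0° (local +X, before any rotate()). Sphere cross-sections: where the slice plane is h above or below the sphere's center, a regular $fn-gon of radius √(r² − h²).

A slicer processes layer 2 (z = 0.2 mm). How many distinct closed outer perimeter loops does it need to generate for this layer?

1

At z = 0.2 mm: the r=5.5 sphere contributes a regular 24-gon of circumradius √(5.5²−5.3²) = 1.470; the cylinder at (7, -1) is absent (z outside [0.5, 17.5]); After the difference (first − rest): none of the subtracted shapes is present at this height, so the r=5.5 sphere is unchanged — 1 connected region. The result has 1 disconnected region.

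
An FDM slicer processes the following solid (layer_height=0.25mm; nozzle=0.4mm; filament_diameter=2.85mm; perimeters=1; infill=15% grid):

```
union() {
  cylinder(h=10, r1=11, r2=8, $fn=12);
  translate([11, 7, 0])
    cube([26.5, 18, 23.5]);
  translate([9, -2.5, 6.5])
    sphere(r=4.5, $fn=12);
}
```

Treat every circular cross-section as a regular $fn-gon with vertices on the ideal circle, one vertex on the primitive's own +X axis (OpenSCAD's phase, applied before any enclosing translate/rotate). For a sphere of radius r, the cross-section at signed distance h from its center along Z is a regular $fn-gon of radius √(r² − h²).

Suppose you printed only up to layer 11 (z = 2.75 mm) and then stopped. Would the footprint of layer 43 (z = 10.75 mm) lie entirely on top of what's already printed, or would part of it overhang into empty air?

entirely on top

Compare the two slices. At z = 2.75: the cone contributes a regular 12-gon of circumradius 10.175 (interpolated between r1=11 and r2=8 at t=0.275) (area = (12/2)·10.175²·sin(360°/12) = 310.59 mm²); the 26.5×18 cube at (11, 7) contributes its full rectangle (area 477.00 mm²); the sphere at (9, -2.5): section is a regular 12-gon, circumradius = √(r²−h²) = √(4.5²−3.75²) = 2.487 (area = (12/2)·2.487²·sin(360°/12) = 18.56 mm²); Combining (union): the regions partially overlap — summed areas 806.15 mm² minus the doubly-counted overlap 11.63 mm² gives 794.53 mm² — area = 794.53 mm². At z = 10.75: the cone is not intersected at this z (z outside [0, 10]); the cube at (11, 7) (footprint 26.5×18) is included at this height (area 477.00 mm²); the r=4.5 sphere at (9, -2.5) slices to a regular 12-gon of circumradius 1.479 (√(r²−h²) with h=4.25 from center) (area = (12/2)·1.479²·sin(360°/12) = 6.56 mm²); Taking the union: the 2 present regions are separate (no shared area or edge), so areas and boundary lengths simply add and each stays a separate island — area = 483.56 mm². Checking containment: the cross-section at z = 10.75 is a subset of the cross-section at z = 2.75.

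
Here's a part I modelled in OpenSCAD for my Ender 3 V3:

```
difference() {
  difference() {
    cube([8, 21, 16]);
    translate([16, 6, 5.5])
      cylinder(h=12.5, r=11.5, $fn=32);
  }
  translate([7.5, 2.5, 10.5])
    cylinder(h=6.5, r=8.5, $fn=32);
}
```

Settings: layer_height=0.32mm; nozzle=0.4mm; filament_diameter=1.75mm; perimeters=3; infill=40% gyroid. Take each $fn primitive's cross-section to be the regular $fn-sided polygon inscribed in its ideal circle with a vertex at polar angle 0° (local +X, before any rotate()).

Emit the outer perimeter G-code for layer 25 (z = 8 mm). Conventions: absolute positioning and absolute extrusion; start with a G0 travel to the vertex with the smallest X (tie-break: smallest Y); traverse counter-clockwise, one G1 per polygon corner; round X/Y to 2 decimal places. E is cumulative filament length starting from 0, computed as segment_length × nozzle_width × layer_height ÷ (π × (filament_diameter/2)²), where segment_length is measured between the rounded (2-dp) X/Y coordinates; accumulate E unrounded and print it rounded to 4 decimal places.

G0 X0.00 Y0.00 Z8.00
G1 X6.23 Y0.00 E0.3315
G1 X5.38 Y1.60 E0.4280
G1 X4.72 Y3.76 E0.5481
G1 X4.50 Y6.00 E0.6679
G1 X4.72 Y8.24 E0.7877
G1 X5.38 Y10.40 E0.9079
G1 X6.44 Y12.39 E1.0279
G1 X7.87 Y14.13 E1.1477
G1 X8.00 Y14.24 E1.1568
G1 X8.00 Y21.00 E1.5165
G1 X0.00 Y21.00 E1.9423
G1 X0.00 Y0.00 E3.0598

At z = 8 mm: the cube is present — its section is the full 8×21 rectangle; the r=11.5 cylinder at (16, 6) gives a regular 32-gon of circumradius 11.5 (constant along its height); Subtracting the remaining from the first: starting from the 8×21 cube, the r=11.5 cylinder at (16, 6) partially overlaps it — only the 37.10 mm² overlap (of its 412.81 mm²) is removed, clipping the outline — 1 connected region; the cylinder at (7.5, 2.5) does not reach this height (z outside [10.5, 17]); After the difference (first − rest): none of the subtracted shapes is present at this height, so the result so far is unchanged — 1 connected region. The outline is a single polygon with 12 vertices. Extrusion per mm of travel: 0.4 × 0.32 / (π × 0.875²) = 0.053216. Accumulating E over each segment gives final E = 3.0598.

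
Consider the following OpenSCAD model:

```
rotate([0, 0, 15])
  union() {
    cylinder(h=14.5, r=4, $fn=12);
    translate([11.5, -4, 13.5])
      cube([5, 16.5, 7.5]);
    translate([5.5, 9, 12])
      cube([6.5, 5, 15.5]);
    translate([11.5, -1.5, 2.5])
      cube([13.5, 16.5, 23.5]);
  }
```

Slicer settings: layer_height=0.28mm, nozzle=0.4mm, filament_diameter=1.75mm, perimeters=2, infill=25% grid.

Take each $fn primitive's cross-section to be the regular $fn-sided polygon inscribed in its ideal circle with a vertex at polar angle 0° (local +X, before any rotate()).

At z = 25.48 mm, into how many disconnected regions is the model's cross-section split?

1

At z = 25.48 mm: the cylinder is absent (z outside [0, 14.5]); the cube at (11.5, -4) is not intersected at this z (z outside [13.5, 21]); the cube at (5.5, 9) (footprint 6.5×5) is included at this height; the 13.5×16.5 cube at (11.5, -1.5) contributes its full rectangle; Taking the union: the regions partially overlap (shared area 2.50 mm²), so overlapping operands fuse into one piece — 1 connected region; (rotated 15° about Z; rotation is an isometry so areas/perimeters/island counts are preserved). The result has 1 disconnected region.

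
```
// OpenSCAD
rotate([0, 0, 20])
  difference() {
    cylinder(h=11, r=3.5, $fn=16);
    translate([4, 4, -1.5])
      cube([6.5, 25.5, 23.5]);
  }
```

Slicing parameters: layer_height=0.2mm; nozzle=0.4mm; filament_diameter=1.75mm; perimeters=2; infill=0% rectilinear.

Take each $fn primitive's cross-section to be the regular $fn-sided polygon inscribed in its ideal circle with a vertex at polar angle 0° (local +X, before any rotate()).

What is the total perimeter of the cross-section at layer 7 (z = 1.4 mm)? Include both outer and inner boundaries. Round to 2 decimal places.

At z = 1.4 mm: the cylinder: section is a regular 16-gon, circumradius r=3.5 (perimeter = 2·16·3.500·sin(180°/16) = 21.85 mm); the cube at (4, 4) (footprint 6.5×25.5) is included at this height (perimeter 64.00 mm); Taking the first minus the rest: starting from the r=3.5 cylinder, the 6.5×25.5 cube at (4, 4) misses the remaining region (no effect) — boundary = 21.85 mm; (whole slice rotated 20° about Z — lengths, areas and connectivity unchanged). Overall, the cross-section is a single solid region. Total boundary length (outer) = 21.85 mm.

21.85 mm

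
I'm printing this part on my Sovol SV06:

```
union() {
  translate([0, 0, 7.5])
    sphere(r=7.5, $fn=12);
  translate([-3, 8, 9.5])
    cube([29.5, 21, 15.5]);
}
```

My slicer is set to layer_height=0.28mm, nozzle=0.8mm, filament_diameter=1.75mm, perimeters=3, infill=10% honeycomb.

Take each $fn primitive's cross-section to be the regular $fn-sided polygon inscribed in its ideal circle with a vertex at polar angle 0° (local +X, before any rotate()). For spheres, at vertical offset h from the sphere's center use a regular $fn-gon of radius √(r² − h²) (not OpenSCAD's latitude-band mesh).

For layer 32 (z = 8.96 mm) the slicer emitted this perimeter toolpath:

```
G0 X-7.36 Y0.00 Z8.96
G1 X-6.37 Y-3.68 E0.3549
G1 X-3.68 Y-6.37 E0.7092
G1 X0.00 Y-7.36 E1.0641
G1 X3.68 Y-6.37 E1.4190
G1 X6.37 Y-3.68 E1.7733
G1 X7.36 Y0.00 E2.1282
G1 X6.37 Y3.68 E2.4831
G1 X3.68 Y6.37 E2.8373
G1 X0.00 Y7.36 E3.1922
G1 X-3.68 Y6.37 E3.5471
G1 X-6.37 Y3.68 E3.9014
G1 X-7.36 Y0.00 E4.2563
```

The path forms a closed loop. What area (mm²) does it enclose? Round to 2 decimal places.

Apply the shoelace formula to the sequence of (X, Y) vertices; enclosed area = 162.41 mm².

162.41 mm²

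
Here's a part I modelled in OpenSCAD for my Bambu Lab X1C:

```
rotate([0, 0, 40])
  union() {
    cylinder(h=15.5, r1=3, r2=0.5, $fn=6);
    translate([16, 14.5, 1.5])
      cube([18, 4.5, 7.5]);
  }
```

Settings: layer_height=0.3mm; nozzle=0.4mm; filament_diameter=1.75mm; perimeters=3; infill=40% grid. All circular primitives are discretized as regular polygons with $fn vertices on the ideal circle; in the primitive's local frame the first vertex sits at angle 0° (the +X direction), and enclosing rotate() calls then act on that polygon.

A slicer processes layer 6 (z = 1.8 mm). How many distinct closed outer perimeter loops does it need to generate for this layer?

2

At z = 1.8 mm: the cone (r1=3→r2=0.5) has section circumradius 2.710 here — a regular 6-gon; the cube at (16, 14.5) (footprint 18×4.5) is included at this height; Merging all regions: the 2 present regions are separate (no shared area or edge), so areas and boundary lengths simply add and each stays a separate island — 2 connected regions; (rotated 40° about Z; rotation is an isometry so areas/perimeters/island counts are preserved). The result has 2 disconnected regions.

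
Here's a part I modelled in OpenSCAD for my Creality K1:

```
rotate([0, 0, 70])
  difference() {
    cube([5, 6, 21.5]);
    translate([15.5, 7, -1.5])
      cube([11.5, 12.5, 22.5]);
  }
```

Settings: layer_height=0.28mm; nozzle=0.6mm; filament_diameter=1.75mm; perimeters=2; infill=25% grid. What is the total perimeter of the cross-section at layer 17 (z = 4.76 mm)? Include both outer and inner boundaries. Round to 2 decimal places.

22.00 mm

At z = 4.76 mm: the cube is present — its section is the full 5×6 rectangle (perimeter 22.00 mm); the cube at (15.5, 7) is present — its section is the full 11.5×12.5 rectangle (perimeter 48.00 mm); Subtracting the remaining from the first: starting from the 5×6 cube, the 11.5×12.5 cube at (15.5, 7) misses the remaining region (no effect) — boundary = 22.00 mm; (rotated 70° about Z; rotation is an isometry so areas/perimeters/island counts are preserved). Overall, the cross-section is a single solid region. Total boundary length (outer) = 22.00 mm.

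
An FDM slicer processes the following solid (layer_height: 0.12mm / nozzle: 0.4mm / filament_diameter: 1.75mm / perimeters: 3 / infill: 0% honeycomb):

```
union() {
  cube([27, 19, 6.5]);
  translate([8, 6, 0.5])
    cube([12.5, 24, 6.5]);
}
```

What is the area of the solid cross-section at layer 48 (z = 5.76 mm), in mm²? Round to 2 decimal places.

At z = 5.76 mm: the 27×19 cube contributes its full rectangle (area 513.00 mm²); the 12.5×24 cube at (8, 6) contributes its full rectangle (area 300.00 mm²); Combining (union): the regions partially overlap — summed areas 813.00 mm² minus the doubly-counted overlap 162.50 mm² gives 650.50 mm² — area = 650.50 mm². Overall, the cross-section is a single solid region. Net area = 650.50 mm².

650.50 mm²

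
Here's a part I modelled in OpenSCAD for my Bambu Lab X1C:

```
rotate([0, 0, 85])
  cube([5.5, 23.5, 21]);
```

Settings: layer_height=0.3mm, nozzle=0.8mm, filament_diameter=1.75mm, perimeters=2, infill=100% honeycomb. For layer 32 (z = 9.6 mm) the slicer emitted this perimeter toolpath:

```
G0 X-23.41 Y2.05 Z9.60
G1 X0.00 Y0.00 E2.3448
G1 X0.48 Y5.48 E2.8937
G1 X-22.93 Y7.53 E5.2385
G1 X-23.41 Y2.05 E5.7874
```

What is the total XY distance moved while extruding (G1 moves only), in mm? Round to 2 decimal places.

Sum the Euclidean lengths of each G1 segment: total = 58.00 mm.

58.00 mm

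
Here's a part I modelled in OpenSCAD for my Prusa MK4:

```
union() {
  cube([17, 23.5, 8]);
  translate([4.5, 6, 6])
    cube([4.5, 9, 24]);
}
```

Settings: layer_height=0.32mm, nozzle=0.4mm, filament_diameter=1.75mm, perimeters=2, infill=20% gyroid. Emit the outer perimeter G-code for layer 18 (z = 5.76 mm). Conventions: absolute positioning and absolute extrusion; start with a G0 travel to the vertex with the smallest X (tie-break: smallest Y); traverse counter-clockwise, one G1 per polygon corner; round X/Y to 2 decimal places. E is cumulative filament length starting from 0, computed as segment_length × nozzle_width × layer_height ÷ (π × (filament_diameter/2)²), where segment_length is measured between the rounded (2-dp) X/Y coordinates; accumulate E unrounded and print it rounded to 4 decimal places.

At z = 5.76 mm: the cube is present — its section is the full 17×23.5 rectangle; the cube at (4.5, 6) is absent (z outside [6, 30]); Merging all regions: only the 17×23.5 cube is present, so the union is just that shape — 1 connected region. The outline is a single polygon with 4 vertices. Extrusion per mm of travel: 0.4 × 0.32 / (π × 0.875²) = 0.053216. Accumulating E over each segment gives final E = 4.3105.

G0 X0.00 Y0.00 Z5.76
G1 X17.00 Y0.00 E0.9047
G1 X17.00 Y23.50 E2.1553
G1 X0.00 Y23.50 E3.0599
G1 X0.00 Y0.00 E4.3105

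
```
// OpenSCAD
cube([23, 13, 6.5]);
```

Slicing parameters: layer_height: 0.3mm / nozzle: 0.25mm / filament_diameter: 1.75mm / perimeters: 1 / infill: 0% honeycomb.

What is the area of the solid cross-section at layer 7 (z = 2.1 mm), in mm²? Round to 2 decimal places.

299.00 mm²

At z = 2.1 mm: the 23×13 cube contributes its full rectangle (area 299.00 mm²). Overall, the cross-section is a single solid region. Net area = 299.00 mm².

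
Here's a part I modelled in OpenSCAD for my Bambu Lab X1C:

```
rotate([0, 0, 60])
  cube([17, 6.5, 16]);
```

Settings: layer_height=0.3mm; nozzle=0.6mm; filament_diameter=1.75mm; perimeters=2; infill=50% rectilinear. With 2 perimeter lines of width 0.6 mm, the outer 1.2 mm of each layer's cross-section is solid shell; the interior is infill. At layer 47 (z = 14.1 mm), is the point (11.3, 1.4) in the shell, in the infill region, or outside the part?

At z = 14.1 mm: the cube is present — its section is the full 17×6.5 rectangle; (whole slice rotated 60° about Z — lengths, areas and connectivity unchanged). Overall, the cross-section is a single solid region. Undo the 60° rotation: the query point maps to (6.862, -9.086) in the un-rotated model frame. The nearest boundary edge runs (0.00, 0.00)→(17.00, 0.00); distance from the point to it = 9.09 mm. The point is not inside any of the regions above, so it lies outside the cross-section (9.09 mm from the nearest boundary).

outside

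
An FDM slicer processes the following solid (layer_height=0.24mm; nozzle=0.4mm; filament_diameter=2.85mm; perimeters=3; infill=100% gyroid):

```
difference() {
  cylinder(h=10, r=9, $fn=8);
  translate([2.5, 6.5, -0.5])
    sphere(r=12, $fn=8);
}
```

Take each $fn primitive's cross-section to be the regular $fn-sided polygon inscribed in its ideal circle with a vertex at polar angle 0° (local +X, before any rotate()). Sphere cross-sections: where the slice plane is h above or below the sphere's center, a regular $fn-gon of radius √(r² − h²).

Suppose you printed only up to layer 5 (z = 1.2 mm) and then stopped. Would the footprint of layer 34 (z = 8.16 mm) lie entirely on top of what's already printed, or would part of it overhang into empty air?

Compare the two slices. At z = 1.2: the r=9 cylinder gives a regular 8-gon of circumradius 9 (constant along its height) (area = (8/2)·9.000²·sin(360°/8) = 229.10 mm²); the r=12 sphere at (2.5, 6.5) contributes a regular 8-gon of circumradius √(12²−1.7²) = 11.879 (area = (8/2)·11.879²·sin(360°/8) = 399.12 mm²); After the difference (first − rest): starting from the r=9 cylinder (229.10 mm²), the r=12 sphere at (2.5, 6.5) partially overlaps it — only the 167.05 mm² overlap (of its 399.12 mm²) is removed, clipping the outline — area = 62.06 mm². At z = 8.16: the r=9 cylinder gives a regular 8-gon of circumradius 9 (constant along its height) (area = (8/2)·9.000²·sin(360°/8) = 229.10 mm²); the r=12 sphere at (2.5, 6.5) slices to a regular 8-gon of circumradius 8.307 (√(r²−h²) with h=8.66 from center) (area = (8/2)·8.307²·sin(360°/8) = 195.17 mm²); After the difference (first − rest): starting from the r=9 cylinder (229.10 mm²), the r=12 sphere at (2.5, 6.5) partially overlaps it — only the 100.43 mm² overlap (of its 195.17 mm²) is removed, clipping the outline — area = 128.68 mm². Checking containment: at z = 8.16 the cross-section extends beyond the z = 1.2 cross-section by about 66.62 mm².

part overhangs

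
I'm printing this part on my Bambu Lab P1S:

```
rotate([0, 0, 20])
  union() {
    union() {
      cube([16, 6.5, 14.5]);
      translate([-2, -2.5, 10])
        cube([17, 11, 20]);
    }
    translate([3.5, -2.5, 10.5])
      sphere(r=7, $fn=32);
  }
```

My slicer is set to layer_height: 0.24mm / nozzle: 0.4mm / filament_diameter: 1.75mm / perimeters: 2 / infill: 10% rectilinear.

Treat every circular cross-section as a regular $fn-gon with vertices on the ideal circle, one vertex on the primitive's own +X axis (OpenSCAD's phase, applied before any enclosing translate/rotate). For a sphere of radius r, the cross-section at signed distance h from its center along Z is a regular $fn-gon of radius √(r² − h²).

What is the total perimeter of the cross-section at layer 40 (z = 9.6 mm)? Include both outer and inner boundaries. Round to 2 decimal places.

At z = 9.6 mm: the cube is present — its section is the full 16×6.5 rectangle (perimeter 45.00 mm); the cube at (-2, -2.5) is not intersected at this z (z outside [10, 30]); Merging all regions: only the 16×6.5 cube is present, so the union is just that shape — boundary = 45.00 mm; the r=7 sphere at (3.5, -2.5) contributes a regular 32-gon of circumradius √(7²−0.9²) = 6.942 (perimeter = 2·32·6.942·sin(180°/32) = 43.55 mm); Taking the union: the regions partially overlap (shared area 35.08 mm²), so the edge portions inside another operand are dropped and the merged outline is re-measured after clipping — boundary = 63.12 mm; (rotated 20° about Z; rotation is an isometry so areas/perimeters/island counts are preserved). Overall, the cross-section is a single solid region. Total boundary length (outer) = 63.12 mm.

63.12 mm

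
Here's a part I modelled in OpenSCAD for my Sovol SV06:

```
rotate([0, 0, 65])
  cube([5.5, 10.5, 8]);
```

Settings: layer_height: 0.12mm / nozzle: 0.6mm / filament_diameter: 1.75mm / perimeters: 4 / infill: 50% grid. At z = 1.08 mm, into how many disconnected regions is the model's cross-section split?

At z = 1.08 mm: the 5.5×10.5 cube contributes its full rectangle; (whole slice rotated 65° about Z — lengths, areas and connectivity unchanged). The result has 1 disconnected region.

1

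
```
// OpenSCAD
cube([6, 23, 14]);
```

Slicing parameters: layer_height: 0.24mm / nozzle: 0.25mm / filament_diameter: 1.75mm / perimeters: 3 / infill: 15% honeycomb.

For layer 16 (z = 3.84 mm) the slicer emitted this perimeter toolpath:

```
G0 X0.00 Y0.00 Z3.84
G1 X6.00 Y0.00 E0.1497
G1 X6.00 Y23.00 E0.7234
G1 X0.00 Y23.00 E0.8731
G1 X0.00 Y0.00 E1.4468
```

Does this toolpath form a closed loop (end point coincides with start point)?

Start point (G0): (0.00, 0.00). End point (last G1): the path returns to the start — closed.

yes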